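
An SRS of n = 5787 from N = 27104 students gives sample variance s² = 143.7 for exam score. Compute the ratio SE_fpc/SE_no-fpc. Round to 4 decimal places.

0.8868

f = n/N = 5787/27104 = 0.21351092.
SE_no-fpc = √(s²/n) = 0.1575802; SE_fpc = √((1−f)s²/n) = 0.13974877.
Ratio = √(1−f) = 0.88684220.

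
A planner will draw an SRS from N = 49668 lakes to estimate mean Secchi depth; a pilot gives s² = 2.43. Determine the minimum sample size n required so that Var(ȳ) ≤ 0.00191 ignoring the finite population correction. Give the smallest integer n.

1273

Without fpc, n₀ = s²/D = 2.43/0.00191 = 1272.2513.
Rounding up, n = 1273.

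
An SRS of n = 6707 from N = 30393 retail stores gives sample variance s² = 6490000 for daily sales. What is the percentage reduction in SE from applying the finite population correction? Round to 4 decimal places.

11.7207

f = n/N = 6707/30393 = 0.22067581.
SE_no-fpc = √(s²/n) = 31.107005; SE_fpc = √((1−f)s²/n) = 27.461058.
Ratio = √(1−f) = 0.88279340. Reduction = 100·(1 − 0.88279340) = 11.7207%.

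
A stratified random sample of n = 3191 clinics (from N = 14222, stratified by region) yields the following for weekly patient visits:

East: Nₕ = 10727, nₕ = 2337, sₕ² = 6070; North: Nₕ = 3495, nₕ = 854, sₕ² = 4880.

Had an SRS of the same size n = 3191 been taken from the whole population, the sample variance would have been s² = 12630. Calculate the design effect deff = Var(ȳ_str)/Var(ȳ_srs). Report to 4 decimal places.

Var(ȳ_str) = Σ Wₕ²(1−fₕ)sₕ²/nₕ with Wₕ = Nₕ/14222:
  East: (10727/14222)²·(1−2337/10727)·6070/2337 = 1.15571
  North: (3495/14222)²·(1−854/3495)·4880/854 = 0.26076913
  → Var(ȳ_str) = 1.4164791.
Var(ȳ_srs) = (1 − 3191/14222)·12630/3191 = 3.0699461.
deff = 1.4164791 / 3.0699461 = 0.4614.

0.4614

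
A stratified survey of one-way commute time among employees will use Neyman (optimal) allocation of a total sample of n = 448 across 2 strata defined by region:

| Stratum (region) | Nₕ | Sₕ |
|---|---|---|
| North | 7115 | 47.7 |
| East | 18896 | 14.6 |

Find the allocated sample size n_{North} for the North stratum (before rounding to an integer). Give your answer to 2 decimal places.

Neyman allocation: nₕ = n·NₕSₕ / Σⱼ NⱼSⱼ.
Σ NⱼSⱼ = 7115·47.7 + 18896·14.6 = 615267.1.
n_{North} = 448·7115·47.7 / 615267.1 = 247.12.

247.12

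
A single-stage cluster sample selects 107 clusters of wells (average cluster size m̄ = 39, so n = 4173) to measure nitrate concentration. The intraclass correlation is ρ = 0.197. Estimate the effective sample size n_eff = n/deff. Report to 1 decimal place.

deff = 1 + (39 − 1)·0.197 = 1 + 7.486 = 8.486.
n_eff = 4173 / 8.486 = 491.8.

491.8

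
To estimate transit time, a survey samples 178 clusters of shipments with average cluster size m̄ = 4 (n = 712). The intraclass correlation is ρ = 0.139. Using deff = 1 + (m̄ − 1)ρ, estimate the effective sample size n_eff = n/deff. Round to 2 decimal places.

502.47

deff = 1 + (4 − 1)·0.139 = 1 + 0.417 = 1.417.
n_eff = 712 / 1.417 = 502.47.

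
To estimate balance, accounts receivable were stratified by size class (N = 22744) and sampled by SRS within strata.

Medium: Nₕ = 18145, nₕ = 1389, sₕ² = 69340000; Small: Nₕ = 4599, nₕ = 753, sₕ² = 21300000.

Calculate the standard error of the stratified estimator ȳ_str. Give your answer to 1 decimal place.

174.1

Var(ȳ_str) = Σₕ Wₕ²(1 − fₕ)sₕ²/nₕ with Wₕ = Nₕ/N, N = 22744.
Medium: Wₕ = 0.79779282; term = 0.79779282²·(1 − 0.07655001)·69340000/1389 = 29341.021.
Small: Wₕ = 0.20220718; term = 0.20220718²·(1 − 0.16373125)·21300000/753 = 967.21634.
Sum = 30308.237.
SE = √(30308.237) = 174.1.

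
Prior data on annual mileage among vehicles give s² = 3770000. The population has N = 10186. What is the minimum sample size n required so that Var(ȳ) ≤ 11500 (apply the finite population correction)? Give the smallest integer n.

Without fpc, n₀ = s²/D = 3770000/11500 = 327.8261.
With fpc, (1 − n/N)·s²/n ≤ D requires n ≥ n₀/(1 + n₀/N) = 327.8261/(1 + 327.8261/10186) = 317.6043.
Rounding up, n = 318.

318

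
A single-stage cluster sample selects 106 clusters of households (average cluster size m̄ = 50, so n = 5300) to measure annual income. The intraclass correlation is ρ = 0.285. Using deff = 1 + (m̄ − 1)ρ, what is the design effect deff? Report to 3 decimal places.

deff = 1 + (50 − 1)·0.285 = 1 + 13.965 = 14.965.

14.965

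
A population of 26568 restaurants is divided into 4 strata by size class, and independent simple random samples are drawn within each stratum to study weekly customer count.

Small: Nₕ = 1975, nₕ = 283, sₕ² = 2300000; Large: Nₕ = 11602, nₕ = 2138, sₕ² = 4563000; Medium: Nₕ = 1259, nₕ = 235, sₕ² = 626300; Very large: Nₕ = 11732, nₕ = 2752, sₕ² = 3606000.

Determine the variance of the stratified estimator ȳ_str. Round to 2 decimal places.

570.91

Var(ȳ_str) = Σₕ Wₕ²(1 − fₕ)sₕ²/nₕ with Wₕ = Nₕ/N, N = 26568.
Small: Wₕ = 0.07433755; term = 0.07433755²·(1 − 0.14329114)·2300000/283 = 38.476108.
Large: Wₕ = 0.43669076; term = 0.43669076²·(1 − 0.18427857)·4563000/2138 = 331.99584.
Medium: Wₕ = 0.04738783; term = 0.04738783²·(1 − 0.18665608)·626300/235 = 4.8676855.
Very large: Wₕ = 0.44158386; term = 0.44158386²·(1 − 0.23457211)·3606000/2752 = 195.57258.
Sum = 570.91221.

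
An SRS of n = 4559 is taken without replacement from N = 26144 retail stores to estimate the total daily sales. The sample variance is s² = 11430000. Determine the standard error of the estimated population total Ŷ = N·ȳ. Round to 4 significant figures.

Var(Ŷ) = N²·Var(ȳ) = N²·(1 − n/N)·s²/n.
f = 4559/26144 = 0.17438035; Var(ȳ) = 0.82561965·11430000/4559 = 2069.9348.
Var(Ŷ) = 26144² · 2069.9348 = 1.4148185 × 10^12.
SE(Ŷ) = √(1.4148185 × 10^12) = 1.189 × 10^6.

1.189 × 10^6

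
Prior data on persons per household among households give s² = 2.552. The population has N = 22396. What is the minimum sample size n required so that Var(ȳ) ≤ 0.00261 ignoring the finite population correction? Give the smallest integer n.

Without fpc, n₀ = s²/D = 2.552/0.00261 = 977.7778.
Rounding up, n = 978.

978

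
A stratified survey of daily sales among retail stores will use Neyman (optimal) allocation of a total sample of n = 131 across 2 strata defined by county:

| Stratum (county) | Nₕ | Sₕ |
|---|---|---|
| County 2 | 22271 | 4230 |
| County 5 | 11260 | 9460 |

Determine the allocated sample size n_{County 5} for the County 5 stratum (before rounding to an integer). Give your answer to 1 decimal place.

Neyman allocation: nₕ = n·NₕSₕ / Σⱼ NⱼSⱼ.
Σ NⱼSⱼ = 22271·4230 + 11260·9460 = 2.0072593 × 10^8.
n_{County 5} = 131·11260·9460 / (2.0072593 × 10^8) = 69.5.

69.5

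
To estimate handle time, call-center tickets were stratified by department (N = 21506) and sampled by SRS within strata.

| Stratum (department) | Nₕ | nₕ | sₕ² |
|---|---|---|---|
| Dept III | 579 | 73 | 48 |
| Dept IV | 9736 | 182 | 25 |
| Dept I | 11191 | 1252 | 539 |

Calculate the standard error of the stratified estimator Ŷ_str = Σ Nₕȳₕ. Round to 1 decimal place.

7800.9

Var(Ŷ_str) = Σₕ Nₕ²(1 − fₕ)sₕ²/nₕ.
Dept III: 579²·(1 − 73/579)·48/73 = 192640.44.
Dept IV: 9736²·(1 − 182/9736)·25/182 = 1.2777163 × 10^7.
Dept I: 11191²·(1 − 1252/11191)·539/1252 = 4.7884618 × 10^7.
Sum = 6.0854421 × 10^7.
SE = √(6.0854421 × 10^7) = 7800.9.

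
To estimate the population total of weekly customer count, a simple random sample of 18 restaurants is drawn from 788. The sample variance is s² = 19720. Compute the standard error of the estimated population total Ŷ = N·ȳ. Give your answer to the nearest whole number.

25783

Var(Ŷ) = N²·Var(ȳ) = N²·(1 − n/N)·s²/n.
f = 18/788 = 0.02284264; Var(ȳ) = 0.97715736·19720/18 = 1070.5302.
Var(Ŷ) = 788² · 1070.5302 = 6.647393 × 10^8.
SE(Ŷ) = √(6.647393 × 10^8) = 25783.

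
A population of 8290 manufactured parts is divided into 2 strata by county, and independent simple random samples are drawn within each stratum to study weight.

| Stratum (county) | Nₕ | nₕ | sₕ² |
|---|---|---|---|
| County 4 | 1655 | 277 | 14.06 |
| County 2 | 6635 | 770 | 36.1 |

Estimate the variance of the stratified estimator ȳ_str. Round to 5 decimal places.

Var(ȳ_str) = Σₕ Wₕ²(1 − fₕ)sₕ²/nₕ with Wₕ = Nₕ/N, N = 8290.
County 4: Wₕ = 0.19963812; term = 0.19963812²·(1 − 0.16737160)·14.06/277 = 0.0016843941.
County 2: Wₕ = 0.80036188; term = 0.80036188²·(1 − 0.11605124)·36.1/770 = 0.026547056.
Sum = 0.02823145.

0.02823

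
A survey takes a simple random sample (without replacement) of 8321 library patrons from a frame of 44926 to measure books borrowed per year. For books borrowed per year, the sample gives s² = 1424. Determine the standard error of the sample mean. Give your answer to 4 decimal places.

Under SRS without replacement, Var(ȳ) = (1 − f)·s²/n with f = n/N = 8321/44926 = 0.18521569.
Var(ȳ) = (1 − 0.18521569)·1424/8321 = 0.81478431·0.17113328 = 0.13943671.
SE(ȳ) = √(0.13943671) = 0.3734.

0.3734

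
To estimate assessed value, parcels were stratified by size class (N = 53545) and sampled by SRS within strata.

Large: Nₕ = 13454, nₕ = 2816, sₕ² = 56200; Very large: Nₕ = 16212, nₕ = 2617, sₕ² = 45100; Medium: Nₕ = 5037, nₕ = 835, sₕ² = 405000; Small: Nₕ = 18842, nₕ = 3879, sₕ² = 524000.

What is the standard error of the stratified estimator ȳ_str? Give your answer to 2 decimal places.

4.38

Var(ȳ_str) = Σₕ Wₕ²(1 − fₕ)sₕ²/nₕ with Wₕ = Nₕ/N, N = 53545.
Large: Wₕ = 0.25126529; term = 0.25126529²·(1 − 0.20930578)·56200/2816 = 0.9962704.
Very large: Wₕ = 0.30277337; term = 0.30277337²·(1 − 0.16142364)·45100/2617 = 1.3248014.
Medium: Wₕ = 0.09407041; term = 0.09407041²·(1 − 0.16577328)·405000/835 = 3.5806239.
Small: Wₕ = 0.35189093; term = 0.35189093²·(1 − 0.20586987)·524000/3879 = 13.283709.
Sum = 19.185405.
SE = √(19.185405) = 4.38.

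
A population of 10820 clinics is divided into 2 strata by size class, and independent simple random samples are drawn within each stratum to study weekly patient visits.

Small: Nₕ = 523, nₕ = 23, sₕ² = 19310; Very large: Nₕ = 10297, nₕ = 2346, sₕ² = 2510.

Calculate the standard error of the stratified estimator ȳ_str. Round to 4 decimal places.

Var(ȳ_str) = Σₕ Wₕ²(1 − fₕ)sₕ²/nₕ with Wₕ = Nₕ/N, N = 10820.
Small: Wₕ = 0.04833641; term = 0.04833641²·(1 − 0.04397706)·19310/23 = 1.8753037.
Very large: Wₕ = 0.95166359; term = 0.95166359²·(1 − 0.22783335)·2510/2346 = 0.74821026.
Sum = 2.623514.
SE = √(2.623514) = 1.6197.

1.6197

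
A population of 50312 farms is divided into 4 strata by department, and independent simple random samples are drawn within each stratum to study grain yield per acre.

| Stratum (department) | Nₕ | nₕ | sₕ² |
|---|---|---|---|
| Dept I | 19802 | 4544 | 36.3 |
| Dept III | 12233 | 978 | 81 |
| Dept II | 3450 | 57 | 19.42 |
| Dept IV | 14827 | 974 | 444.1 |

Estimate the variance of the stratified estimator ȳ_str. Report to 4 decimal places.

0.0440

Var(ȳ_str) = Σₕ Wₕ²(1 − fₕ)sₕ²/nₕ with Wₕ = Nₕ/N, N = 50312.
Dept I: Wₕ = 0.39358404; term = 0.39358404²·(1 − 0.22947177)·36.3/4544 = 9.5352439 × 10^-4.
Dept III: Wₕ = 0.24314279; term = 0.24314279²·(1 − 0.07994768)·81/978 = 0.0045048618.
Dept II: Wₕ = 0.06857211; term = 0.06857211²·(1 − 0.01652174)·19.42/57 = 0.0015755572.
Dept IV: Wₕ = 0.29470107; term = 0.29470107²·(1 − 0.06569097)·444.1/974 = 0.036997789.
Sum = 0.044031732.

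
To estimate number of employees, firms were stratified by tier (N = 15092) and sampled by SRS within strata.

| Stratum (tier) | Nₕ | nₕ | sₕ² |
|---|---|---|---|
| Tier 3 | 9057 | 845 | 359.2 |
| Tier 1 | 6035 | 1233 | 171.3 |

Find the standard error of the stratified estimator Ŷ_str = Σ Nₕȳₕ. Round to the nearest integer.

Var(Ŷ_str) = Σₕ Nₕ²(1 − fₕ)sₕ²/nₕ.
Tier 3: 9057²·(1 − 845/9057)·359.2/845 = 3.1616437 × 10^7.
Tier 1: 6035²·(1 − 1233/6035)·171.3/1233 = 4.0261849 × 10^6.
Sum = 3.5642622 × 10^7.
SE = √(3.5642622 × 10^7) = 5970.

5970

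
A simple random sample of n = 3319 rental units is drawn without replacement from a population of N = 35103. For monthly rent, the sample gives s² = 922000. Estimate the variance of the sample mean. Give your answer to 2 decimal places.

Under SRS without replacement, Var(ȳ) = (1 − f)·s²/n with f = n/N = 3319/35103 = 0.09455032.
Var(ȳ) = (1 − 0.09455032)·922000/3319 = 0.90544968·277.79452 = 251.52896.

251.53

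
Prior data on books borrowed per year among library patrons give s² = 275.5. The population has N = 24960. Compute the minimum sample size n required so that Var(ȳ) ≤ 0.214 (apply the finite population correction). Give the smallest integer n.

Without fpc, n₀ = s²/D = 275.5/0.214 = 1287.3832.
With fpc, (1 − n/N)·s²/n ≤ D requires n ≥ n₀/(1 + n₀/N) = 1287.3832/(1 + 1287.3832/24960) = 1224.2396.
Rounding up, n = 1225.

1225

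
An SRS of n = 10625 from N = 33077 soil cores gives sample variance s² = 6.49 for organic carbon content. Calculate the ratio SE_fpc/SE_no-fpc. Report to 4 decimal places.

0.8239

f = n/N = 10625/33077 = 0.32122018.
SE_no-fpc = √(s²/n) = 0.024714844; SE_fpc = √((1−f)s²/n) = 0.020362089.
Ratio = √(1−f) = 0.82388095.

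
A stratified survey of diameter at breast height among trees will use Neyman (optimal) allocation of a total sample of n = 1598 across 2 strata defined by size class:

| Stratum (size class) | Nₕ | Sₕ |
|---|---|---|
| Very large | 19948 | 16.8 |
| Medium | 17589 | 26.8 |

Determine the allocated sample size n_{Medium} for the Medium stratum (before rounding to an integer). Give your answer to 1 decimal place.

934.0

Neyman allocation: nₕ = n·NₕSₕ / Σⱼ NⱼSⱼ.
Σ NⱼSⱼ = 19948·16.8 + 17589·26.8 = 806511.6.
n_{Medium} = 1598·17589·26.8 / 806511.6 = 934.0.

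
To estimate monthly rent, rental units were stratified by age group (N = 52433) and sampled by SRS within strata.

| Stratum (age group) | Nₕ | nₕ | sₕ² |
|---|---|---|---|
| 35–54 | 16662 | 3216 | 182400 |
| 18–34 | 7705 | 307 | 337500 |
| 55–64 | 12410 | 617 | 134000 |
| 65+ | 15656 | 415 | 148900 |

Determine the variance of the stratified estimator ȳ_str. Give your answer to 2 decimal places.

Var(ȳ_str) = Σₕ Wₕ²(1 − fₕ)sₕ²/nₕ with Wₕ = Nₕ/N, N = 52433.
35–54: Wₕ = 0.31777697; term = 0.31777697²·(1 − 0.19301404)·182400/3216 = 4.6218901.
18–34: Wₕ = 0.14694944; term = 0.14694944²·(1 − 0.03984426)·337500/307 = 22.793602.
55–64: Wₕ = 0.23668300; term = 0.23668300²·(1 − 0.04971797)·134000/617 = 11.56129.
65+: Wₕ = 0.29859058; term = 0.29859058²·(1 − 0.02650741)·148900/415 = 31.140922.
Sum = 70.117704.

70.12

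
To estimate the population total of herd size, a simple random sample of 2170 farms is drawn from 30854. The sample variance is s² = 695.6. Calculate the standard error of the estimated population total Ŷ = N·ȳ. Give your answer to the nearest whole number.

16843

Var(Ŷ) = N²·Var(ȳ) = N²·(1 − n/N)·s²/n.
f = 2170/30854 = 0.07033124; Var(ȳ) = 0.92966876·695.6/2170 = 0.29800811.
Var(Ŷ) = 30854² · 0.29800811 = 2.8369458 × 10^8.
SE(Ŷ) = √(2.8369458 × 10^8) = 16843.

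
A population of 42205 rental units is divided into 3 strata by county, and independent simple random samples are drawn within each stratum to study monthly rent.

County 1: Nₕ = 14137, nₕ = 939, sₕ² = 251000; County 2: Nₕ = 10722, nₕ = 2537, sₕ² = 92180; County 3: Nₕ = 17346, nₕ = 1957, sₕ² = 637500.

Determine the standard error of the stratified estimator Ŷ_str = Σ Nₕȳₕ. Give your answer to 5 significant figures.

374190

Var(Ŷ_str) = Σₕ Nₕ²(1 − fₕ)sₕ²/nₕ.
County 1: 14137²·(1 − 939/14137)·251000/939 = 4.9873921 × 10^10.
County 2: 10722²·(1 − 2537/10722)·92180/2537 = 3.1886784 × 10^9.
County 3: 17346²·(1 − 1957/17346)·637500/1957 = 8.695591 × 10^10.
Sum = 1.4001851 × 10^11.
SE = √(1.4001851 × 10^11) = 374190.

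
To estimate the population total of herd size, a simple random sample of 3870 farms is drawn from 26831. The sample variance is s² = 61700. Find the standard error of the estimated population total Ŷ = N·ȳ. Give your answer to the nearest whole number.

Var(Ŷ) = N²·Var(ȳ) = N²·(1 − n/N)·s²/n.
f = 3870/26831 = 0.14423614; Var(ȳ) = 0.85576386·61700/3870 = 13.643574.
Var(Ŷ) = 26831² · 13.643574 = 9.8220439 × 10^9.
SE(Ŷ) = √(9.8220439 × 10^9) = 99106.

99106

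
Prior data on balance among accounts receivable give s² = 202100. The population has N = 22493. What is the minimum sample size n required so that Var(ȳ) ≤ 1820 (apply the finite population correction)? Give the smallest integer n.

111

Without fpc, n₀ = s²/D = 202100/1820 = 111.0440.
With fpc, (1 − n/N)·s²/n ≤ D requires n ≥ n₀/(1 + n₀/N) = 111.0440/(1 + 111.0440/22493) = 110.4985.
Rounding up, n = 111.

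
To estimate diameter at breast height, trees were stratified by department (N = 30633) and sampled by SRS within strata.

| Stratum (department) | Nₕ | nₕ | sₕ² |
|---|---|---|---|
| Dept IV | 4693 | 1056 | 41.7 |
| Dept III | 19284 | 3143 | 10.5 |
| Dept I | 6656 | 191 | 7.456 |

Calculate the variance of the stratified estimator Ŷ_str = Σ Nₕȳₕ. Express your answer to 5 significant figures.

Var(Ŷ_str) = Σₕ Nₕ²(1 − fₕ)sₕ²/nₕ.
Dept IV: 4693²·(1 − 1056/4693)·41.7/1056 = 674009.46.
Dept III: 19284²·(1 − 3143/19284)·10.5/3143 = 1.0398543 × 10^6.
Dept I: 6656²·(1 − 191/6656)·7.456/191 = 1.6797876 × 10^6.
Sum = 3.3936514 × 10^6.

3.3937 × 10^6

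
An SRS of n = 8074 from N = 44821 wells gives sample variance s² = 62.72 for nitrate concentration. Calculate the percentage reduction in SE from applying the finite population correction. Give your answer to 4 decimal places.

f = n/N = 8074/44821 = 0.18013877.
SE_no-fpc = √(s²/n) = 0.088137079; SE_fpc = √((1−f)s²/n) = 0.079804766.
Ratio = √(1−f) = 0.90546189. Reduction = 100·(1 − 0.90546189) = 9.4538%.

9.4538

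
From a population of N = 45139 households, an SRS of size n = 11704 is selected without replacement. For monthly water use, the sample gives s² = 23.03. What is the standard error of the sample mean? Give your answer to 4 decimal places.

Under SRS without replacement, Var(ȳ) = (1 − f)·s²/n with f = n/N = 11704/45139 = 0.25928798.
Var(ȳ) = (1 − 0.25928798)·23.03/11704 = 0.74071202·0.0019677033 = 0.0014575015.
SE(ȳ) = √(0.0014575015) = 0.0382.

0.0382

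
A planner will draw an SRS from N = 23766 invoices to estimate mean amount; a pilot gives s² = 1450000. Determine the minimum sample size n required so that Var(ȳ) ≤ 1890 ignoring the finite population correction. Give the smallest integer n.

768

Without fpc, n₀ = s²/D = 1450000/1890 = 767.1958.
Rounding up, n = 768.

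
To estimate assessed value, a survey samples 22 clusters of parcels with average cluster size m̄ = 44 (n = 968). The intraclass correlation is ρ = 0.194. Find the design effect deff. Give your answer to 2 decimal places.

9.34

deff = 1 + (44 − 1)·0.194 = 1 + 8.342 = 9.342.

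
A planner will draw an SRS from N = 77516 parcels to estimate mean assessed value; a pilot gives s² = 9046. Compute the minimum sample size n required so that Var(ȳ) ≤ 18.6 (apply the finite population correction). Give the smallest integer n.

Without fpc, n₀ = s²/D = 9046/18.6 = 486.3441.
With fpc, (1 − n/N)·s²/n ≤ D requires n ≥ n₀/(1 + n₀/N) = 486.3441/(1 + 486.3441/77516) = 483.3117.
Rounding up, n = 484.

484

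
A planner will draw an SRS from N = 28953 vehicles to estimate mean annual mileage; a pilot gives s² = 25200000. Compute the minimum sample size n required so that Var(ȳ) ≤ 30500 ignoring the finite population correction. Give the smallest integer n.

Without fpc, n₀ = s²/D = 25200000/30500 = 826.2295.
Rounding up, n = 827.

827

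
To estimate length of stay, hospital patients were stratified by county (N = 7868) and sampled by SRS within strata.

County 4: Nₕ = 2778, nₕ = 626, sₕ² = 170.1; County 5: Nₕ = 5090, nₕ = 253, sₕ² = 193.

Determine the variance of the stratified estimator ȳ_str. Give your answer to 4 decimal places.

Var(ȳ_str) = Σₕ Wₕ²(1 − fₕ)sₕ²/nₕ with Wₕ = Nₕ/N, N = 7868.
County 4: Wₕ = 0.35307575; term = 0.35307575²·(1 − 0.22534197)·170.1/626 = 0.026240722.
County 5: Wₕ = 0.64692425; term = 0.64692425²·(1 − 0.04970530)·193/253 = 0.30339048.
Sum = 0.3296312.

0.3296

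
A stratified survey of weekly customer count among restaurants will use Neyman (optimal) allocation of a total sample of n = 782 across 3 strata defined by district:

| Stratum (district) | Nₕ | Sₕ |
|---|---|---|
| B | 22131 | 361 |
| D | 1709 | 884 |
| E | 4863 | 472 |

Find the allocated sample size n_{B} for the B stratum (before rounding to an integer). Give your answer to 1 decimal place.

Neyman allocation: nₕ = n·NₕSₕ / Σⱼ NⱼSⱼ.
Σ NⱼSⱼ = 22131·361 + 1709·884 + 4863·472 = 1.1795383 × 10^7.
n_{B} = 782·22131·361 / (1.1795383 × 10^7) = 529.7.

529.7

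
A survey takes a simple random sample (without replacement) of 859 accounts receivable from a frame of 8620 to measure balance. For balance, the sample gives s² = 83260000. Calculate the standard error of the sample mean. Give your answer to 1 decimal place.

Under SRS without replacement, Var(ȳ) = (1 − f)·s²/n with f = n/N = 859/8620 = 0.09965197.
Var(ȳ) = (1 − 0.09965197)·83260000/859 = 0.90034803·96926.659 = 87267.726.
SE(ȳ) = √(87267.726) = 295.4.

295.4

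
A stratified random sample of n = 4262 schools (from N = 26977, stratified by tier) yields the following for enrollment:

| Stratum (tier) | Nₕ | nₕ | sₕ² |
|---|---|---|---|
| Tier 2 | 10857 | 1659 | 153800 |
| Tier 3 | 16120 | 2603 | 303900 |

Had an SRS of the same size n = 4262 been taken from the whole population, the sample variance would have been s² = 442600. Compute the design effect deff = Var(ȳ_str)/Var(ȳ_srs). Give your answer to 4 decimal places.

0.5452

Var(ȳ_str) = Σ Wₕ²(1−fₕ)sₕ²/nₕ with Wₕ = Nₕ/26977:
  Tier 2: (10857/26977)²·(1−1659/10857)·153800/1659 = 12.721136
  Tier 3: (16120/26977)²·(1−2603/16120)·303900/2603 = 34.955424
  → Var(ȳ_str) = 47.67656.
Var(ȳ_srs) = (1 − 4262/26977)·442600/4262 = 87.44139.
deff = 47.67656 / 87.44139 = 0.5452.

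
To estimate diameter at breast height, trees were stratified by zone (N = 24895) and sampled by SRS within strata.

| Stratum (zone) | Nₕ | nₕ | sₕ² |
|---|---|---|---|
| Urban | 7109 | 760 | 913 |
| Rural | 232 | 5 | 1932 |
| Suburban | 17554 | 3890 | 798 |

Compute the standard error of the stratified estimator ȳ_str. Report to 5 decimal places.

0.44689

Var(ȳ_str) = Σₕ Wₕ²(1 − fₕ)sₕ²/nₕ with Wₕ = Nₕ/N, N = 24895.
Urban: Wₕ = 0.28555935; term = 0.28555935²·(1 − 0.10690674)·913/760 = 0.087487653.
Rural: Wₕ = 0.00931914; term = 0.00931914²·(1 − 0.02155172)·1932/5 = 0.03283422.
Suburban: Wₕ = 0.70512151; term = 0.70512151²·(1 − 0.22160191)·798/3890 = 0.07939314.
Sum = 0.19971501.
SE = √(0.19971501) = 0.44689.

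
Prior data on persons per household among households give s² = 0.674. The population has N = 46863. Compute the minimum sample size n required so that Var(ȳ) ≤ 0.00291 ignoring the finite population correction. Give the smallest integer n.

232

Without fpc, n₀ = s²/D = 0.674/0.00291 = 231.6151.
Rounding up, n = 232.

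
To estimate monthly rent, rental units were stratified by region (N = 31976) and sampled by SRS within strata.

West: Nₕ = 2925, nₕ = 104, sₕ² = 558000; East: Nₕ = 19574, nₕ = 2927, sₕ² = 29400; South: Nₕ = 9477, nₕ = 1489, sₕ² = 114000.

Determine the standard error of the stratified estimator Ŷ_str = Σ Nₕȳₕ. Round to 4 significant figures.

231000

Var(Ŷ_str) = Σₕ Nₕ²(1 − fₕ)sₕ²/nₕ.
West: 2925²·(1 − 104/2925)·558000/104 = 4.4272069 × 10^10.
East: 19574²·(1 − 2927/19574)·29400/2927 = 3.272956 × 10^9.
South: 9477²·(1 − 1489/9477)·114000/1489 = 5.7958761 × 10^9.
Sum = 5.3340901 × 10^10.
SE = √(5.3340901 × 10^10) = 231000.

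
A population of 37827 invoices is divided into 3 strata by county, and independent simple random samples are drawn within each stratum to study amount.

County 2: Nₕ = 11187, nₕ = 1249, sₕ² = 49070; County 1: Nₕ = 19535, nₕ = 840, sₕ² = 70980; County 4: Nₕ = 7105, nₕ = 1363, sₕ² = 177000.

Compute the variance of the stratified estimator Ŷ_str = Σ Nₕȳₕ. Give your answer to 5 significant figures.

Var(Ŷ_str) = Σₕ Nₕ²(1 − fₕ)sₕ²/nₕ.
County 2: 11187²·(1 − 1249/11187)·49070/1249 = 4.3678353 × 10^9.
County 1: 19535²·(1 − 840/19535)·70980/840 = 3.0859977 × 10^10.
County 4: 7105²·(1 − 1363/7105)·177000/1363 = 5.2979113 × 10^9.
Sum = 4.0525724 × 10^10.

4.0526 × 10^10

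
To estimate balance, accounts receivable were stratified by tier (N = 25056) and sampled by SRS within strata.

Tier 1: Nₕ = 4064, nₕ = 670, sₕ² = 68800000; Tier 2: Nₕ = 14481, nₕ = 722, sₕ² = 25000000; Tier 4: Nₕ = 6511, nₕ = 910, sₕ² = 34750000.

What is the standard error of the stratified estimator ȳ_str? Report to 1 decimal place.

Var(ȳ_str) = Σₕ Wₕ²(1 − fₕ)sₕ²/nₕ with Wₕ = Nₕ/N, N = 25056.
Tier 1: Wₕ = 0.16219668; term = 0.16219668²·(1 − 0.16486220)·68800000/670 = 2256.0862.
Tier 2: Wₕ = 0.57794540; term = 0.57794540²·(1 − 0.04985844)·25000000/722 = 10989.167.
Tier 4: Wₕ = 0.25985792; term = 0.25985792²·(1 − 0.13976348)·34750000/910 = 2218.2128.
Sum = 15463.466.
SE = √(15463.466) = 124.4.

124.4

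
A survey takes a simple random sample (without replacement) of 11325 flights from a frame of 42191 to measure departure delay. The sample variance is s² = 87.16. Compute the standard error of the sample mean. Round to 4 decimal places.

0.0750

Under SRS without replacement, Var(ȳ) = (1 − f)·s²/n with f = n/N = 11325/42191 = 0.26842218.
Var(ȳ) = (1 − 0.26842218)·87.16/11325 = 0.73157782·0.0076962472 = 0.0056304038.
SE(ȳ) = √(0.0056304038) = 0.0750.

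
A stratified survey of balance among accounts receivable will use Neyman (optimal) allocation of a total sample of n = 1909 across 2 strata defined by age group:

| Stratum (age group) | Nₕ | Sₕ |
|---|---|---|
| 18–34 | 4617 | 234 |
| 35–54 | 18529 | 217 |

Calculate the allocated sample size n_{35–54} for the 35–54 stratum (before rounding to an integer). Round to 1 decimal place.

1504.7

Neyman allocation: nₕ = n·NₕSₕ / Σⱼ NⱼSⱼ.
Σ NⱼSⱼ = 4617·234 + 18529·217 = 5.101171 × 10^6.
n_{35–54} = 1909·18529·217 / (5.101171 × 10^6) = 1504.7.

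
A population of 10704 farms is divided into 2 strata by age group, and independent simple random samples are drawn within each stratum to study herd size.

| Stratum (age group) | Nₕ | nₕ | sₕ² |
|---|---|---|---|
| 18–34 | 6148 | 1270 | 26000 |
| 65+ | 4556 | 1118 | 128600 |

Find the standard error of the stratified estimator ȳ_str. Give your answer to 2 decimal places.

Var(ȳ_str) = Σₕ Wₕ²(1 − fₕ)sₕ²/nₕ with Wₕ = Nₕ/N, N = 10704.
18–34: Wₕ = 0.57436472; term = 0.57436472²·(1 − 0.20657124)·26000/1270 = 5.3586215.
65+: Wₕ = 0.42563528; term = 0.42563528²·(1 − 0.24539069)·128600/1118 = 15.725214.
Sum = 21.083836.
SE = √(21.083836) = 4.59.

4.59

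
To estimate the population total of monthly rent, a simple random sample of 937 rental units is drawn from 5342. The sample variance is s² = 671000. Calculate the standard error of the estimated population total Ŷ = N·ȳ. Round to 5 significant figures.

Var(Ŷ) = N²·Var(ȳ) = N²·(1 − n/N)·s²/n.
f = 937/5342 = 0.17540247; Var(ȳ) = 0.82459753·671000/937 = 590.50688.
Var(Ŷ) = 5342² · 590.50688 = 1.6851274 × 10^10.
SE(Ŷ) = √(1.6851274 × 10^10) = 129810.

129810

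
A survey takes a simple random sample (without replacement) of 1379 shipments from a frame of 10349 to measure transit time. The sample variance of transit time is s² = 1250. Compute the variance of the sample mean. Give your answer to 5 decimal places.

0.78567

Under SRS without replacement, Var(ȳ) = (1 − f)·s²/n with f = n/N = 1379/10349 = 0.13324959.
Var(ȳ) = (1 − 0.13324959)·1250/1379 = 0.86675041·0.90645395 = 0.78566934.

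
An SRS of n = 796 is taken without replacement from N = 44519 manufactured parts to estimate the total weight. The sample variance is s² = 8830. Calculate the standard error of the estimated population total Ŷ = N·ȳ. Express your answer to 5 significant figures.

146940

Var(Ŷ) = N²·Var(ȳ) = N²·(1 − n/N)·s²/n.
f = 796/44519 = 0.01788001; Var(ȳ) = 0.98211999·8830/796 = 10.894623.
Var(Ŷ) = 44519² · 10.894623 = 2.1592504 × 10^10.
SE(Ŷ) = √(2.1592504 × 10^10) = 146940.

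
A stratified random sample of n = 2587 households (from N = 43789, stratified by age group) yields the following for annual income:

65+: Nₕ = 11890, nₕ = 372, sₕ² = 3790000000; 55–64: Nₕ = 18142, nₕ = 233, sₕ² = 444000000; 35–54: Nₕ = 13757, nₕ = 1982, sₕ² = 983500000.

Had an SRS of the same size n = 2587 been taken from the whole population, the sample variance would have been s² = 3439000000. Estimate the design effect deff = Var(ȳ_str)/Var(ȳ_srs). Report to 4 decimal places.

Var(ȳ_str) = Σ Wₕ²(1−fₕ)sₕ²/nₕ with Wₕ = Nₕ/43789:
  65+: (11890/43789)²·(1−372/11890)·3790000000/372 = 727654.37
  55–64: (18142/43789)²·(1−233/18142)·444000000/233 = 322889.18
  35–54: (13757/43789)²·(1−1982/13757)·983500000/1982 = 41920.39
  → Var(ȳ_str) = 1.0924639 × 10^6.
Var(ȳ_srs) = (1 − 2587/43789)·3439000000/2587 = 1.2508033 × 10^6.
deff = (1.0924639 × 10^6) / (1.2508033 × 10^6) = 0.8734.

0.8734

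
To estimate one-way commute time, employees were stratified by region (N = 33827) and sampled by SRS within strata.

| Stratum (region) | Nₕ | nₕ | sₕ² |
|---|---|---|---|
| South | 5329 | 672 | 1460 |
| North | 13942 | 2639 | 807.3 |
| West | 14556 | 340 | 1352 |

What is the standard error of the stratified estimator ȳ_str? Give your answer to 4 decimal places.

Var(ȳ_str) = Σₕ Wₕ²(1 − fₕ)sₕ²/nₕ with Wₕ = Nₕ/N, N = 33827.
South: Wₕ = 0.15753688; term = 0.15753688²·(1 − 0.12610246)·1460/672 = 0.047120357.
North: Wₕ = 0.41215597; term = 0.41215597²·(1 − 0.18928418)·807.3/2639 = 0.042129606.
West: Wₕ = 0.43030715; term = 0.43030715²·(1 − 0.02335807)·1352/340 = 0.71910162.
Sum = 0.80835158.
SE = √(0.80835158) = 0.8991.

0.8991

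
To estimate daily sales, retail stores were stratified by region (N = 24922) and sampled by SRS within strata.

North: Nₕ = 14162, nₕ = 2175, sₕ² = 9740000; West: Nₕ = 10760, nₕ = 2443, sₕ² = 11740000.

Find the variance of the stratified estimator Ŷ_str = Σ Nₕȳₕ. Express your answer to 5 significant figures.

Var(Ŷ_str) = Σₕ Nₕ²(1 − fₕ)sₕ²/nₕ.
North: 14162²·(1 − 2175/14162)·9740000/2175 = 7.6021212 × 10^11.
West: 10760²·(1 − 2443/10760)·11740000/2443 = 4.3005461 × 10^11.
Sum = 1.1902667 × 10^12.

1.1903 × 10^12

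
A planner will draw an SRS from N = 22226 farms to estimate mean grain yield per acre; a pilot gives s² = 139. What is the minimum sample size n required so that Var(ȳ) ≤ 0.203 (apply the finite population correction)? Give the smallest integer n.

665

Without fpc, n₀ = s²/D = 139/0.203 = 684.7291.
With fpc, (1 − n/N)·s²/n ≤ D requires n ≥ n₀/(1 + n₀/N) = 684.7291/(1 + 684.7291/22226) = 664.2647.
Rounding up, n = 665.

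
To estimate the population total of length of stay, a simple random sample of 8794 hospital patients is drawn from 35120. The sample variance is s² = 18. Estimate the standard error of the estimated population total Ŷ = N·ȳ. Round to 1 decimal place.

1375.7

Var(Ŷ) = N²·Var(ȳ) = N²·(1 − n/N)·s²/n.
f = 8794/35120 = 0.25039863; Var(ȳ) = 0.74960137·18/8794 = 0.0015343217.
Var(Ŷ) = 35120² · 0.0015343217 = 1.8924545 × 10^6.
SE(Ŷ) = √(1.8924545 × 10^6) = 1375.7.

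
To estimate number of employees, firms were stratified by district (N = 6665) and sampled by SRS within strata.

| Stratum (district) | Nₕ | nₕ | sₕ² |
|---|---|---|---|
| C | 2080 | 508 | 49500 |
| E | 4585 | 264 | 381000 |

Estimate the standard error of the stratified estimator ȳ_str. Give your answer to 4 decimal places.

Var(ȳ_str) = Σₕ Wₕ²(1 − fₕ)sₕ²/nₕ with Wₕ = Nₕ/N, N = 6665.
C: Wₕ = 0.31207802; term = 0.31207802²·(1 − 0.24423077)·49500/508 = 7.172277.
E: Wₕ = 0.68792198; term = 0.68792198²·(1 − 0.05757906)·381000/264 = 643.64196.
Sum = 650.81424.
SE = √(650.81424) = 25.5111.

25.5111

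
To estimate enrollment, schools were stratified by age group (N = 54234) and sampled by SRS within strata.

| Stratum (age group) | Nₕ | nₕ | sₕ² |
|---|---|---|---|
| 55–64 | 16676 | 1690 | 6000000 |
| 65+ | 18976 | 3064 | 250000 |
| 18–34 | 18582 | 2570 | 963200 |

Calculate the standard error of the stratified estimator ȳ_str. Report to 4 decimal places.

18.6530

Var(ȳ_str) = Σₕ Wₕ²(1 − fₕ)sₕ²/nₕ with Wₕ = Nₕ/N, N = 54234.
55–64: Wₕ = 0.30748239; term = 0.30748239²·(1 − 0.10134325)·6000000/1690 = 301.64691.
65+: Wₕ = 0.34989121; term = 0.34989121²·(1 − 0.16146712)·250000/3064 = 8.3760144.
18–34: Wₕ = 0.34262640; term = 0.34262640²·(1 − 0.13830589)·963200/2570 = 37.912124.
Sum = 347.93505.
SE = √(347.93505) = 18.6530.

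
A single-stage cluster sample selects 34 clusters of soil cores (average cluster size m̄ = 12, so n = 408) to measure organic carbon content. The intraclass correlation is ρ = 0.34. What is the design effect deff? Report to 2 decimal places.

deff = 1 + (12 − 1)·0.34 = 1 + 3.74 = 4.74.

4.74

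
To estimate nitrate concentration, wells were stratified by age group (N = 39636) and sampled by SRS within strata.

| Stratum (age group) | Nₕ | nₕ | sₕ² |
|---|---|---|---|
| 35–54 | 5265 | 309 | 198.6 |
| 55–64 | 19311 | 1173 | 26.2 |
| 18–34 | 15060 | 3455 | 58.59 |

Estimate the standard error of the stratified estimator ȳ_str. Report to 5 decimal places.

Var(ȳ_str) = Σₕ Wₕ²(1 − fₕ)sₕ²/nₕ with Wₕ = Nₕ/N, N = 39636.
35–54: Wₕ = 0.13283379; term = 0.13283379²·(1 − 0.05868946)·198.6/309 = 0.010675072.
55–64: Wₕ = 0.48720860; term = 0.48720860²·(1 − 0.06074258)·26.2/1173 = 0.0049798677.
18–34: Wₕ = 0.37995761; term = 0.37995761²·(1 − 0.22941567)·58.59/3455 = 0.0018865396.
Sum = 0.017541479.
SE = √(0.017541479) = 0.13244.

0.13244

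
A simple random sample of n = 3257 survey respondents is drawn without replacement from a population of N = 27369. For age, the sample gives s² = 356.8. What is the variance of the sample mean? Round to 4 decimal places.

Under SRS without replacement, Var(ȳ) = (1 − f)·s²/n with f = n/N = 3257/27369 = 0.11900325.
Var(ȳ) = (1 − 0.11900325)·356.8/3257 = 0.88099675·0.10954866 = 0.096512017.

0.0965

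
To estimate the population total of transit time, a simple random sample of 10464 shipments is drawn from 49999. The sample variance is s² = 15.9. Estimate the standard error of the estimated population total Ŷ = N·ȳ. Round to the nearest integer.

Var(Ŷ) = N²·Var(ȳ) = N²·(1 − n/N)·s²/n.
f = 10464/49999 = 0.20928419; Var(ȳ) = 0.79071581·15.9/10464 = 0.0012014891.
Var(Ŷ) = 49999² · 0.0012014891 = 3.0036026 × 10^6.
SE(Ŷ) = √(3.0036026 × 10^6) = 1733.

1733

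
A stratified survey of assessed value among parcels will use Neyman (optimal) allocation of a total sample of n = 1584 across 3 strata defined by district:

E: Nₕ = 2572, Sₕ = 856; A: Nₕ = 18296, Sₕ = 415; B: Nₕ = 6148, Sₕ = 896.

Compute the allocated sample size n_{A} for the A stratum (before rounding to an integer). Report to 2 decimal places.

Neyman allocation: nₕ = n·NₕSₕ / Σⱼ NⱼSⱼ.
Σ NⱼSⱼ = 2572·856 + 18296·415 + 6148·896 = 1.530308 × 10^7.
n_{A} = 1584·18296·415 / (1.530308 × 10^7) = 785.92.

785.92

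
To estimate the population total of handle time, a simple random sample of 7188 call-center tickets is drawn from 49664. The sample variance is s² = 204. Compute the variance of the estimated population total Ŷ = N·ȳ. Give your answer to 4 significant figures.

5.987 × 10^7

Var(Ŷ) = N²·Var(ȳ) = N²·(1 − n/N)·s²/n.
f = 7188/49664 = 0.14473260; Var(ȳ) = 0.85526740·204/7188 = 0.024273031.
Var(Ŷ) = 49664² · 0.024273031 = 5.9869744 × 10^7.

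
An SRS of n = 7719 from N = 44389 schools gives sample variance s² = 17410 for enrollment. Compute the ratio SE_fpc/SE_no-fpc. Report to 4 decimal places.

f = n/N = 7719/44389 = 0.17389443.
SE_no-fpc = √(s²/n) = 1.5018234; SE_fpc = √((1−f)s²/n) = 1.3650125.
Ratio = √(1−f) = 0.90890350.

0.9089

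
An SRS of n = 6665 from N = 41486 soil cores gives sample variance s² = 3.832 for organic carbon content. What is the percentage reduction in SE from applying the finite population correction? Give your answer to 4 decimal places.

8.3843

f = n/N = 6665/41486 = 0.16065661.
SE_no-fpc = √(s²/n) = 0.023977984; SE_fpc = √((1−f)s²/n) = 0.021967595.
Ratio = √(1−f) = 0.91615686. Reduction = 100·(1 − 0.91615686) = 8.3843%.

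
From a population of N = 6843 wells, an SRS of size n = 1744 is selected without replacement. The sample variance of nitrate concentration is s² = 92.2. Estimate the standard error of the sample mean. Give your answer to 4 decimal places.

0.1985

Under SRS without replacement, Var(ȳ) = (1 − f)·s²/n with f = n/N = 1744/6843 = 0.25485898.
Var(ȳ) = (1 − 0.25485898)·92.2/1744 = 0.74514102·0.052866972 = 0.03939335.
SE(ȳ) = √(0.03939335) = 0.1985.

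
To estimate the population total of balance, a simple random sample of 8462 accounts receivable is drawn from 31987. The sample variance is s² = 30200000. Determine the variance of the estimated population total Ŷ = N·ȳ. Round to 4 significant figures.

Var(Ŷ) = N²·Var(ȳ) = N²·(1 − n/N)·s²/n.
f = 8462/31987 = 0.26454497; Var(ȳ) = 0.73545503·30200000/8462 = 2624.7627.
Var(Ŷ) = 31987² · 2624.7627 = 2.6855736 × 10^12.

2.686 × 10^12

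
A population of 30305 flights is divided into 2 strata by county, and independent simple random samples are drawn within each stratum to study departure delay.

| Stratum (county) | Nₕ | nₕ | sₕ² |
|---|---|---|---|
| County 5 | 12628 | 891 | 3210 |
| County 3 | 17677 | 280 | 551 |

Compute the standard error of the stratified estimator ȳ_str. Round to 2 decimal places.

Var(ȳ_str) = Σₕ Wₕ²(1 − fₕ)sₕ²/nₕ with Wₕ = Nₕ/N, N = 30305.
County 5: Wₕ = 0.41669691; term = 0.41669691²·(1 − 0.07055749)·3210/891 = 0.58142062.
County 3: Wₕ = 0.58330309; term = 0.58330309²·(1 − 0.01583979)·551/280 = 0.6589431.
Sum = 1.2403637.
SE = √(1.2403637) = 1.11.

1.11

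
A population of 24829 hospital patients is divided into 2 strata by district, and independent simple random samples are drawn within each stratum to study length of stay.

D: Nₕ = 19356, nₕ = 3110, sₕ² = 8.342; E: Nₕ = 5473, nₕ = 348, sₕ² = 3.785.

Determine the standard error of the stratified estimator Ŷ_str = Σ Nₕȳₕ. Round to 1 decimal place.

Var(Ŷ_str) = Σₕ Nₕ²(1 − fₕ)sₕ²/nₕ.
D: 19356²·(1 − 3110/19356)·8.342/3110 = 843474.31.
E: 5473²·(1 − 348/5473)·3.785/348 = 305074.53.
Sum = 1.1485488 × 10^6.
SE = √(1.1485488 × 10^6) = 1071.7.

1071.7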